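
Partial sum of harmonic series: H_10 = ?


H_10 = 1/1 + 1/2 + 1/3 + 1/4 + 1/5 + 1/6 + 1/7 + 1/8 + 1/9 + 1/10
= 7381/2520
≈ 2.929

H_10 = 7381/2520 ≈ 2.929


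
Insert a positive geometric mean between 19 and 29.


GM = √(19×29) = √551 = 23.4734

GM = 23.4734


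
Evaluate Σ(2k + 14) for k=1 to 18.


Σ(2k+14) = 2·Σk + 14·n
= 2·171 + 14·18
= 342 + 252 = 594

Σ = 594


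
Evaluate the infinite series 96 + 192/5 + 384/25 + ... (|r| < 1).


S∞ = a₁/(1-r) = 96/(1 - 2/5)
= 96/(3/5)
= 160

S∞ = 160


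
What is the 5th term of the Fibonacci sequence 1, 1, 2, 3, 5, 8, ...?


Fibonacci sequence: 1, 1, 2, 3, 5
F(5) = 5

F(5) = 5


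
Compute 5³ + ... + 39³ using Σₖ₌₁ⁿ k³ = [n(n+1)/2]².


Σₖ₌5^39 k³ = [39·40/2]² − [4·5/2]²
= 608400 − 100 = 608300

Σk³ = 608300


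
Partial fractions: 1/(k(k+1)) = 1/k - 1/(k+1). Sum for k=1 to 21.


1/(k(k+1)) = 1/k - 1/(k+1) (partial fractions)
Telescoping: Σ = 1 - 1/22 = 21/22

Sum = 21/22


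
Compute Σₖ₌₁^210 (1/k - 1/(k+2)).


Telescoping with gap 2: two head and two tail terms survive.
= (1 + 1/2) - (1/211 + 1/212)
= 3/2 - 1/211 - 1/212 = 66675/44732

Sum = 66675/44732


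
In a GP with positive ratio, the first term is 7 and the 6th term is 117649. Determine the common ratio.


r^(n-1) = aₙ/a₁
r^5 = 117649/7 = 16807
r = 16807^(1/5)
= 7

r = 7


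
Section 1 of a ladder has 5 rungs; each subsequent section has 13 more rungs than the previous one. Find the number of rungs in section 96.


aₙ = a₁ + (n-1)d
= 5 + (96-1)×13
= 5 + 1235
= 1240

a_96 = 1240


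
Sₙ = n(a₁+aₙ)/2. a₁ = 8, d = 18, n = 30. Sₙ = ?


aₙ = 8 + (30-1)×18 = 530
Sₙ = n(a₁+aₙ)/2 = 30×(8+530)/2
= 30×538/2 = 8070

S_30 = 8070


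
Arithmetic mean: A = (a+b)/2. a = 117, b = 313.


AM = (117 + 313)/2 = 430/2 = 215

AM = 215


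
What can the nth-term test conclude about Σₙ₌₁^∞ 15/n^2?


lim(n→∞) 15/n^2 = 0
lim aₙ = 0 → nth-term test is INCONCLUSIVE
(Need other tests; this is actually a convergent p-series with p=2 > 1)

Inconclusive (lim aₙ = 0; need another test)


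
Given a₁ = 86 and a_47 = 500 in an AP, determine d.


d = (aₙ - a₁)/(n-1)
= (500 - 86)/(47-1)
= 414/46 = 9

d = 9


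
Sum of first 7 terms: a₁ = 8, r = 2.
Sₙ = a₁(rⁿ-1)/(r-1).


Sₙ = 8×(2^7 - 1)/(2 - 1)
= 8×(128 - 1)/1
= 8×127/1
= 1016

S_7 = 1016


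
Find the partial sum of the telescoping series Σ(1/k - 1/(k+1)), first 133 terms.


Telescoping: adjacent terms cancel.
= 1/1 - 1/134
= 1 - 1/134 = 133/134

Sum = 133/134


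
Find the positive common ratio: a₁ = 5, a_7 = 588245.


r^(n-1) = aₙ/a₁
r^6 = 588245/5 = 117649
r = 117649^(1/6)
= ±7; taking r > 0 gives r = 7

r = 7


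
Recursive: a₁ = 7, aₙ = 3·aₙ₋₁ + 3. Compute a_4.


Computing step by step:
a_1 = 7
a_2 = 24
a_3 = 75
a_4 = 228


a_4 = 228


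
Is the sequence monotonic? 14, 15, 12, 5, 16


Differences: 1, -3, -7, 11
Difference at position 1 is +1 (> 0) but position 2 is -3 (< 0) — sequence both rises and falls
→ NOT monotonic

Not monotonic


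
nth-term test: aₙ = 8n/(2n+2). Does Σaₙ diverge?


lim(n→∞) 8n/(2n+2) = 8/2 = 4  (divide numerator and denominator by n)
lim aₙ = 4 ≠ 0 → series DIVERGES

Diverges (lim aₙ = 4 ≠ 0)


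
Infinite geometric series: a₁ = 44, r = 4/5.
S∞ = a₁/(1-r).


S∞ = a₁/(1-r) = 44/(1 - 4/5)
= 44/(1/5)
= 220

S∞ = 220


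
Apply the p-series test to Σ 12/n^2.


p-series test: Σ c/n^p converges if p > 1, diverges if p ≤ 1 (constant c > 0 doesn't affect convergence).
p = 2
2 > 1 → CONVERGES

Converges (p = 2 > 1)


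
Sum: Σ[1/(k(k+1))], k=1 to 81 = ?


1/(k(k+1)) = 1/k - 1/(k+1) (partial fractions)
Telescoping: Σ = 1 - 1/82 = 81/82

Sum = 81/82


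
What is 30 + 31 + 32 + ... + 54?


Σₖ₌30^54 k = Σₖ₌₁^54 k − Σₖ₌₁^29 k
= 54·55/2 − 29·30/2
= 1485 − 435 = 1050

Σk = 1050


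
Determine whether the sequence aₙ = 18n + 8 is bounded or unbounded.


aₙ = 18n + 8 → as n→∞, aₙ→∞
No finite upper bound exists
The sequence is UNBOUNDED

Unbounded (aₙ → ∞ as n → ∞)


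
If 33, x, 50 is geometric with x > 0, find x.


GM = √(33×50) = √1650 = 40.6202

GM = 40.6202


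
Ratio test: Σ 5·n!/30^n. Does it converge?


aₙ = 5·n!/30^n
a_{n+1}/aₙ = (n+1)!/30^(n+1) × 30^n/n!  (constant 5 cancels)
= (n+1)/30
L = lim(n→∞) (n+1)/30 = ∞
L > 1 → series DIVERGES

Diverges (ratio test: L = ∞ > 1)


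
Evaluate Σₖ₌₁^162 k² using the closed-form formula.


n = 162
n(n+1)(2n+1)/6 = 162×163×325/6
= 8581950/6 = 1430325

Σk² = 1430325


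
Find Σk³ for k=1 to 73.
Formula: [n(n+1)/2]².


n(n+1)/2 = 73×74/2 = 2701
Σk³ = 2701² = 7295401

Σk³ = 7295401


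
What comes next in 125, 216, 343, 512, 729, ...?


Pattern: perfect cubes: n³
Terms: 125, 216, 343, 512, 729
Next term = 1000

Next term = 1000


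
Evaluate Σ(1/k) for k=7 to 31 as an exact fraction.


Σₖ₌7^31 1/k = 1/7 + 1/8 + 1/9 + ... + 1/31
= 113879905002697/72201776446800
≈ 1.5772

Sum = 113879905002697/72201776446800 ≈ 1.5772


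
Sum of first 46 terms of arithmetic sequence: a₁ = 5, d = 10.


aₙ = 5 + (46-1)×10 = 455
Sₙ = n(a₁+aₙ)/2 = 46×(5+455)/2
= 46×460/2 = 10580

S_46 = 10580


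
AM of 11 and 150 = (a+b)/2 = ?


AM = (11 + 150)/2 = 161/2 = 80.5

AM = 80.5


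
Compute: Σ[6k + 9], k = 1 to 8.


Σ(6k+9) = 6·Σk + 9·n
= 6·36 + 9·8
= 216 + 72 = 288

Σ = 288


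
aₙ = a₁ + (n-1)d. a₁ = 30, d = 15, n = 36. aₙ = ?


aₙ = a₁ + (n-1)d
= 30 + (36-1)×15
= 30 + 525
= 555

a_36 = 555


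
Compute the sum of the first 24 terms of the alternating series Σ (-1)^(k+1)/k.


S = 1 - 1/2 + 1/3 - 1/4 + 1/5 - 1/6 + 1/7 - 1/8 ± ...
= 0.6727
(Full series converges to +ln(2) ≈ +0.6931)

S_24 = 0.6727


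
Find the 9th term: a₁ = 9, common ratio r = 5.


aₙ = a₁·r^(n-1)
= 9×5^8
= 9×390625
= 3515625

a_9 = 3515625


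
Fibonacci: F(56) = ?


Fibonacci sequence: 1, 1, 2, 3, 5, 8, 13, 21, 34, 55, 89, ...
F(56) = 225851433717

F(56) = 225851433717


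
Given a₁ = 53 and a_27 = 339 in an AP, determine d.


d = (aₙ - a₁)/(n-1)
= (339 - 53)/(27-1)
= 286/26 = 11

d = 11


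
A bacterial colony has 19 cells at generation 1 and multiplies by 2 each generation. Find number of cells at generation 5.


aₙ = a₁·r^(n-1)
= 19×2^4
= 19×16
= 304

a_5 = 304


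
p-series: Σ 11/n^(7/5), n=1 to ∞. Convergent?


p-series test: Σ c/n^p converges if p > 1, diverges if p ≤ 1 (constant c > 0 doesn't affect convergence).
p = 7/5
7/5 > 1 → CONVERGES

Converges (p = 7/5 > 1)


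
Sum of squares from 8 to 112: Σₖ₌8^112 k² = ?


Σₖ₌8^112 k² = Σₖ₌₁^112 k² − Σₖ₌₁^7 k²
= 112·113·225/6 − 7·8·15/6
= 474600 − 140 = 474460

Σk² = 474460


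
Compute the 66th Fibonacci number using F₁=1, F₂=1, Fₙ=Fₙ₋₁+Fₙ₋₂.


Fibonacci sequence: 1, 1, 2, 3, 5, 8, 13, 21, 34, 55, 89, ...
F(66) = 27777890035288

F(66) = 27777890035288


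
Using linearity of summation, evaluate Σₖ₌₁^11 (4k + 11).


Σ(4k+11) = 4·Σk + 11·n
= 4·66 + 11·11
= 264 + 121 = 385

Σ = 385


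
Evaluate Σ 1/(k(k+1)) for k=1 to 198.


1/(k(k+1)) = 1/k - 1/(k+1) (partial fractions)
Telescoping: Σ = 1 - 1/199 = 198/199

Sum = 198/199


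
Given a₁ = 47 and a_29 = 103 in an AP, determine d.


d = (aₙ - a₁)/(n-1)
= (103 - 47)/(29-1)
= 56/28 = 2

d = 2


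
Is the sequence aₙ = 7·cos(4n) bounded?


For all n, -1 ≤ cos(4n) ≤ 1, so -7 ≤ 7·cos(4n) ≤ 7
Lower bound: -7, Upper bound: 7
The sequence IS bounded

Bounded (-7 ≤ aₙ ≤ 7)


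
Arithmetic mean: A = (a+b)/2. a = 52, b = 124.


AM = (52 + 124)/2 = 176/2 = 88

AM = 88


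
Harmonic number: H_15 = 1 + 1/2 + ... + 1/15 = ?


H_15 = 1/1 + 1/2 + 1/3 + ... + 1/15
= 1195757/360360
≈ 3.3182

H_15 = 1195757/360360 ≈ 3.3182


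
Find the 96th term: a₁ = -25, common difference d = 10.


aₙ = a₁ + (n-1)d
= -25 + (96-1)×10
= -25 + 950
= 925

a_96 = 925


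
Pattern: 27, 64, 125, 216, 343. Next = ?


Pattern: perfect cubes: n³
Terms: 27, 64, 125, 216, 343
Next term = 512

Next term = 512


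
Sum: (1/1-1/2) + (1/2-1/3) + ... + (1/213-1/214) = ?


Telescoping: adjacent terms cancel.
= 1/1 - 1/214
= 1 - 1/214 = 213/214

Sum = 213/214


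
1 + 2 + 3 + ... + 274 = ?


n(n+1)/2 = 274×275/2 = 75350/2 = 37675

Σk = 37675


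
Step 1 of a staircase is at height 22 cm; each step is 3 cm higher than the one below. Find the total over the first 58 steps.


aₙ = 22 + (58-1)×3 = 193
Sₙ = n(a₁+aₙ)/2 = 58×(22+193)/2
= 58×215/2 = 6235

S_58 = 6235


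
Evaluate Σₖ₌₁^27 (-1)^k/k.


S = -1 + 1/2 - 1/3 + 1/4 - 1/5 + 1/6 - 1/7 + 1/8 ± ...
= -0.7113
(Full series converges to -ln(2) ≈ -0.6931)

S_27 = -0.7113


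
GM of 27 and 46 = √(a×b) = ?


GM = √(27×46) = √1242 = 35.242

GM = 35.242


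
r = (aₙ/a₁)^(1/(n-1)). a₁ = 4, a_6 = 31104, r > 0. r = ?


r^(n-1) = aₙ/a₁
r^5 = 31104/4 = 7776
r = 7776^(1/5)
= 6

r = 6


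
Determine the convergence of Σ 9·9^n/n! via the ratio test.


aₙ = 9·9^n/n!
a_{n+1}/aₙ = 9^(n+1)/(n+1)! × n!/9^n  (constant 9 cancels)
= 9/(n+1)
L = lim(n→∞) 9/(n+1) = 0
L < 1 → series CONVERGES

Converges (ratio test: L = 0 < 1)


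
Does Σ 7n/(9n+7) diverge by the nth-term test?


lim(n→∞) 7n/(9n+7) = 7/9 = 7/9  (divide numerator and denominator by n)
lim aₙ = 7/9 ≠ 0 → series DIVERGES

Diverges (lim aₙ = 7/9 ≠ 0)


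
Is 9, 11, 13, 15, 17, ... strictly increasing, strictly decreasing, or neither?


Differences: 2, 2, 2, 2
All differences > 0 → strictly INCREASING

Monotonically increasing


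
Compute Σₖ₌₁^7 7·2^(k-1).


Sₙ = 7×(2^7 - 1)/(2 - 1)
= 7×(128 - 1)/1
= 7×127/1
= 889

S_7 = 889


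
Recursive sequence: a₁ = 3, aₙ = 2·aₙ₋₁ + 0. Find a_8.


Computing step by step:
a_1 = 3
a_2 = 6
a_3 = 12
a_4 = 24
a_5 = 48
a_6 = 96
a_7 = 192
a_8 = 384


a_8 = 384


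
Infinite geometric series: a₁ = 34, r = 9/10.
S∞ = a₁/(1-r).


S∞ = a₁/(1-r) = 34/(1 - 9/10)
= 34/(1/10)
= 340

S∞ = 340


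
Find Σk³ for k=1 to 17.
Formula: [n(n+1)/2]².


n(n+1)/2 = 17×18/2 = 153
Σk³ = 153² = 23409

Σk³ = 23409


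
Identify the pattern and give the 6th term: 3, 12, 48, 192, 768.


Pattern: geometric (r=4)
Terms: 3, 12, 48, 192, 768
Next term = 3072

Next term = 3072


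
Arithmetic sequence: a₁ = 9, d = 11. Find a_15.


aₙ = a₁ + (n-1)d
= 9 + (15-1)×11
= 9 + 154
= 163

a_15 = 163


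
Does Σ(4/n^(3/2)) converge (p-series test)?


p-series test: Σ c/n^p converges if p > 1, diverges if p ≤ 1 (constant c > 0 doesn't affect convergence).
p = 3/2
3/2 > 1 → CONVERGES

Converges (p = 3/2 > 1)


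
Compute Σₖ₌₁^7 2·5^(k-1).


Sₙ = 2×(5^7 - 1)/(5 - 1)
= 2×(78125 - 1)/4
= 2×78124/4
= 39062

S_7 = 39062


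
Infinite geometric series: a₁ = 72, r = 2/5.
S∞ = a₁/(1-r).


S∞ = a₁/(1-r) = 72/(1 - 2/5)
= 72/(3/5)
= 120

S∞ = 120


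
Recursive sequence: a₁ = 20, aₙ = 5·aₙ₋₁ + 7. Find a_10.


Computing step by step:
a_1 = 20
a_2 = 107
a_3 = 542
a_4 = 2717
a_5 = 13592
a_6 = 67967
a_7 = 339842
a_8 = 1699217
a_9 = 8496092
a_10 = 42480467


a_10 = 42480467


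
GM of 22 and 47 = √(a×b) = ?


GM = √(22×47) = √1034 = 32.1559

GM = 32.1559


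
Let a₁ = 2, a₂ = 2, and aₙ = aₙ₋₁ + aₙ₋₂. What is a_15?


Computing iteratively: 2, 2, 4, 6, 10, 16, 26, 42, 68, 110, 178, 288, ...
a_15 = 1220

a_15 = 1220


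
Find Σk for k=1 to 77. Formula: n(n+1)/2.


n(n+1)/2 = 77×78/2 = 6006/2 = 3003

Σk = 3003


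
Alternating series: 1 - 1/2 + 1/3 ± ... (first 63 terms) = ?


S = 1 - 1/2 + 1/3 - 1/4 + 1/5 - 1/6 + 1/7 - 1/8 ± ...
= 0.701
(Full series converges to +ln(2) ≈ +0.6931)

S_63 = 0.701


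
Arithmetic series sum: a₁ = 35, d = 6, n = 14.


aₙ = 35 + (14-1)×6 = 113
Sₙ = n(a₁+aₙ)/2 = 14×(35+113)/2
= 14×148/2 = 1036

S_14 = 1036


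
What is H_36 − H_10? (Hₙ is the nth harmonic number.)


Σₖ₌11^36 1/k = 1/11 + 1/12 + 1/13 + ... + 1/36
= 2335944903847/1875370816800
≈ 1.2456

Sum = 2335944903847/1875370816800 ≈ 1.2456


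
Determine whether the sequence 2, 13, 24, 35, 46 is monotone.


Differences: 11, 11, 11, 11
All differences > 0 → strictly INCREASING

Monotonically increasing


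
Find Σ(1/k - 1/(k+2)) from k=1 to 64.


Telescoping with gap 2: two head and two tail terms survive.
= (1 + 1/2) - (1/65 + 1/66)
= 3/2 - 1/65 - 1/66 = 3152/2145

Sum = 3152/2145


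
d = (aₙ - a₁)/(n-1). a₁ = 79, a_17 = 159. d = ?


d = (aₙ - a₁)/(n-1)
= (159 - 79)/(17-1)
= 80/16 = 5

d = 5


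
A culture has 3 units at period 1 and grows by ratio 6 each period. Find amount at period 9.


aₙ = a₁·r^(n-1)
= 3×6^8
= 3×1679616
= 5038848

a_9 = 5038848


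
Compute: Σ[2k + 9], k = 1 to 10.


Σ(2k+9) = 2·Σk + 9·n
= 2·55 + 9·10
= 110 + 90 = 200

Σ = 200


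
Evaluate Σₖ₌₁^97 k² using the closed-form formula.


n = 97
n(n+1)(2n+1)/6 = 97×98×195/6
= 1853670/6 = 308945

Σk² = 308945


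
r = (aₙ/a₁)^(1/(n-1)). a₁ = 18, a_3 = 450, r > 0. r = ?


r^(n-1) = aₙ/a₁
r^2 = 450/18 = 25
r = 25^(1/2)
= ±5; taking r > 0 gives r = 5

r = 5


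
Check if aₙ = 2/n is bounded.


a₁ = 2, a₂ = 2/2, a₃ = 2/3, ...
0 < aₙ ≤ 2 for all n ≥ 1
Lower bound: 0, Upper bound: 2
The sequence IS bounded

Bounded (0 < aₙ ≤ 2)


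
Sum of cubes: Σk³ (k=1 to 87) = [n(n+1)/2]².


n(n+1)/2 = 87×88/2 = 3828
Σk³ = 3828² = 14653584

Σk³ = 14653584


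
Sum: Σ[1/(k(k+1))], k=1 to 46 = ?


1/(k(k+1)) = 1/k - 1/(k+1) (partial fractions)
Telescoping: Σ = 1 - 1/47 = 46/47

Sum = 46/47


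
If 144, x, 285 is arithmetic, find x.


AM = (144 + 285)/2 = 429/2 = 214.5

AM = 214.5


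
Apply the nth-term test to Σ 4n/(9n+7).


lim(n→∞) 4n/(9n+7) = 4/9 = 4/9  (divide numerator and denominator by n)
lim aₙ = 4/9 ≠ 0 → series DIVERGES

Diverges (lim aₙ = 4/9 ≠ 0)


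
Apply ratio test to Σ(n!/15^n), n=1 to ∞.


aₙ = n!/15^n
a_{n+1}/aₙ = (n+1)!/15^(n+1) × 15^n/n!
= (n+1)/15
L = lim(n→∞) (n+1)/15 = ∞
L > 1 → series DIVERGES

Diverges (ratio test: L = ∞ > 1)


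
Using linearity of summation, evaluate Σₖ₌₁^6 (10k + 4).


Σ(10k+4) = 10·Σk + 4·n
= 10·21 + 4·6
= 210 + 24 = 234

Σ = 234


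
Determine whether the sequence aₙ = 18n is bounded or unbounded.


aₙ = 18n → as n→∞, aₙ→∞
No finite upper bound exists
The sequence is UNBOUNDED

Unbounded (aₙ → ∞ as n → ∞)


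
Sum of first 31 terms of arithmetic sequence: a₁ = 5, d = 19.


aₙ = 5 + (31-1)×19 = 575
Sₙ = n(a₁+aₙ)/2 = 31×(5+575)/2
= 31×580/2 = 8990

S_31 = 8990


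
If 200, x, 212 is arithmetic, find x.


AM = (200 + 212)/2 = 412/2 = 206

AM = 206


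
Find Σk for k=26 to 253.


Σₖ₌26^253 k = Σₖ₌₁^253 k − Σₖ₌₁^25 k
= 253·254/2 − 25·26/2
= 32131 − 325 = 31806

Σk = 31806


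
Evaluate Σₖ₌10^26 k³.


Σₖ₌10^26 k³ = [26·27/2]² − [9·10/2]²
= 123201 − 2025 = 121176

Σk³ = 121176


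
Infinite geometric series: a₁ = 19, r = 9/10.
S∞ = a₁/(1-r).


S∞ = a₁/(1-r) = 19/(1 - 9/10)
= 19/(1/10)
= 190

S∞ = 190


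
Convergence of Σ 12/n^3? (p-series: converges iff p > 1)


p-series test: Σ c/n^p converges if p > 1, diverges if p ≤ 1 (constant c > 0 doesn't affect convergence).
p = 3
3 > 1 → CONVERGES

Converges (p = 3 > 1)


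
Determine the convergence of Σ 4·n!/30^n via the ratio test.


aₙ = 4·n!/30^n
a_{n+1}/aₙ = (n+1)!/30^(n+1) × 30^n/n!  (constant 4 cancels)
= (n+1)/30
L = lim(n→∞) (n+1)/30 = ∞
L > 1 → series DIVERGES

Diverges (ratio test: L = ∞ > 1)


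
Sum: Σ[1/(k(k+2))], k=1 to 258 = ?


1/(k(k+2)) = (1/2)·(1/k - 1/(k+2)) (partial fractions)
Telescoping: Σ = (1/2)·(1 + 1/2 - 1/259 - 1/260) = 100491/134680

Sum = 100491/134680


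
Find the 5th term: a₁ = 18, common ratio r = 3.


aₙ = a₁·r^(n-1)
= 18×3^4
= 18×81
= 1458

a_5 = 1458


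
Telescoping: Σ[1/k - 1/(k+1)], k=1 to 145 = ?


Telescoping: adjacent terms cancel.
= 1/1 - 1/146
= 1 - 1/146 = 145/146

Sum = 145/146


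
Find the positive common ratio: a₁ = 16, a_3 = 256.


r^(n-1) = aₙ/a₁
r^2 = 256/16 = 16
r = 16^(1/2)
= ±4; taking r > 0 gives r = 4

r = 4


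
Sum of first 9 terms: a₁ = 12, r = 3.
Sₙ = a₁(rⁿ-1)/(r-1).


Sₙ = 12×(3^9 - 1)/(3 - 1)
= 12×(19683 - 1)/2
= 12×19682/2
= 118092

S_9 = 118092


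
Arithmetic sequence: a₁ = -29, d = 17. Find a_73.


aₙ = a₁ + (n-1)d
= -29 + (73-1)×17
= -29 + 1224
= 1195

a_73 = 1195


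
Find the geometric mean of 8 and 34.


GM = √(8×34) = √272 = 16.4924

GM = 16.4924


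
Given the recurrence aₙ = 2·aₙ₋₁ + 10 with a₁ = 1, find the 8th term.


Computing step by step:
a_1 = 1
a_2 = 12
a_3 = 34
a_4 = 78
a_5 = 166
a_6 = 342
a_7 = 694
a_8 = 1398


a_8 = 1398


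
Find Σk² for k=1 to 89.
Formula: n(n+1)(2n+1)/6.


n = 89
n(n+1)(2n+1)/6 = 89×90×179/6
= 1433790/6 = 238965

Σk² = 238965


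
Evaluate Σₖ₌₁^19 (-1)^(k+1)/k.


S = 1 - 1/2 + 1/3 - 1/4 + 1/5 - 1/6 + 1/7 - 1/8 ± ...
= 0.7188
(Full series converges to +ln(2) ≈ +0.6931)

S_19 = 0.7188


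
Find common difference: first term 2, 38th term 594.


d = (aₙ - a₁)/(n-1)
= (594 - 2)/(38-1)
= 592/37 = 16

d = 16


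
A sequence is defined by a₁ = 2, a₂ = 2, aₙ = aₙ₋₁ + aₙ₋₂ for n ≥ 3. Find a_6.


Computing iteratively: 2, 2, 4, 6, 10, 16
a_6 = 16

a_6 = 16


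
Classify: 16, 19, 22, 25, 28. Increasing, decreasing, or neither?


Differences: 3, 3, 3, 3
All differences > 0 → strictly INCREASING

Monotonically increasing


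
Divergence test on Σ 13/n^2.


lim(n→∞) 13/n^2 = 0
lim aₙ = 0 → nth-term test is INCONCLUSIVE
(Need other tests; this is actually a convergent p-series with p=2 > 1)

Inconclusive (lim aₙ = 0; need another test)


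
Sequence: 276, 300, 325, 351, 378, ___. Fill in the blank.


Pattern: triangular numbers: n(n+1)/2
Terms: 276, 300, 325, 351, 378
Next term = 406

Next term = 406


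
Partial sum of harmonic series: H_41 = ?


H_41 = 1/1 + 1/2 + 1/3 + ... + 1/41
= 85691034670497533/19914562703599200
≈ 4.3029

H_41 = 85691034670497533/19914562703599200 ≈ 4.3029


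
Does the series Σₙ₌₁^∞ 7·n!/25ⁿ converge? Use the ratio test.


aₙ = 7·n!/25^n
a_{n+1}/aₙ = (n+1)!/25^(n+1) × 25^n/n!  (constant 7 cancels)
= (n+1)/25
L = lim(n→∞) (n+1)/25 = ∞
L > 1 → series DIVERGES

Diverges (ratio test: L = ∞ > 1)


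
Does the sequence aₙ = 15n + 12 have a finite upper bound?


aₙ = 15n + 12 → as n→∞, aₙ→∞
No finite upper bound exists
The sequence is UNBOUNDED

Unbounded (aₙ → ∞ as n → ∞)


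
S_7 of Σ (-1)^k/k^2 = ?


S = -1 + 1/4 - 1/9 + 1/16 - 1/25 + 1/36 - 1/49
= -0.8312
(Full series converges to -π²/12 ≈ -0.8225)

S_7 = -0.8312


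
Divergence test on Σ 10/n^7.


lim(n→∞) 10/n^7 = 0
lim aₙ = 0 → nth-term test is INCONCLUSIVE
(Need other tests; this is actually a convergent p-series with p=7 > 1)

Inconclusive (lim aₙ = 0; need another test)


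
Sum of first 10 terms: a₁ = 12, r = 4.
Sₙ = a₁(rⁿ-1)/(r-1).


Sₙ = 12×(4^10 - 1)/(4 - 1)
= 12×(1048576 - 1)/3
= 12×1048575/3
= 4194300

S_10 = 4194300


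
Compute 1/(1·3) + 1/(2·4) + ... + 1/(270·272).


1/(k(k+2)) = (1/2)·(1/k - 1/(k+2)) (partial fractions)
Telescoping: Σ = (1/2)·(1 + 1/2 - 1/271 - 1/272) = 110025/147424

Sum = 110025/147424


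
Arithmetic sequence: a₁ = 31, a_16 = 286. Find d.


d = (aₙ - a₁)/(n-1)
= (286 - 31)/(16-1)
= 255/15 = 17

d = 17


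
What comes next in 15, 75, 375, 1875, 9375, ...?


Pattern: geometric (r=5)
Terms: 15, 75, 375, 1875, 9375
Next term = 46875

Next term = 46875


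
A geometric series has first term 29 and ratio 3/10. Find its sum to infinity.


S∞ = a₁/(1-r) = 29/(1 - 3/10)
= 29/(7/10)
= 290/7

S∞ = 290/7


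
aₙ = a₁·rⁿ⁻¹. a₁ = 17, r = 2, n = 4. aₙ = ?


aₙ = a₁·r^(n-1)
= 17×2^3
= 17×8
= 136

a_4 = 136


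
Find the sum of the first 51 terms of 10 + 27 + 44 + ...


aₙ = 10 + (51-1)×17 = 860
Sₙ = n(a₁+aₙ)/2 = 51×(10+860)/2
= 51×870/2 = 22185

S_51 = 22185


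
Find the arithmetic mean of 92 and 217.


AM = (92 + 217)/2 = 309/2 = 154.5

AM = 154.5


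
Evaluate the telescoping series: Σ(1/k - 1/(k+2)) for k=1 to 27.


Telescoping with gap 2: two head and two tail terms survive.
= (1 + 1/2) - (1/28 + 1/29)
= 3/2 - 1/28 - 1/29 = 1161/812

Sum = 1161/812


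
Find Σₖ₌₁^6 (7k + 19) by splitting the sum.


Σ(7k+19) = 7·Σk + 19·n
= 7·21 + 19·6
= 147 + 114 = 261

Σ = 261


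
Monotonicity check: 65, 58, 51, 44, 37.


Differences: -7, -7, -7, -7
All differences < 0 → strictly DECREASING

Monotonically decreasing


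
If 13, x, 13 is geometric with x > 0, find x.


GM = √(13×13) = √169 = 13

GM = 13


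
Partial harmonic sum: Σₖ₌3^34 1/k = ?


Σₖ₌3^34 1/k = 1/3 + 1/4 + 1/5 + ... + 1/34
= 34370802258349/13127595717600
≈ 2.6182

Sum = 34370802258349/13127595717600 ≈ 2.6182


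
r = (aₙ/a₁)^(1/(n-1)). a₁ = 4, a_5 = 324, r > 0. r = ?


r^(n-1) = aₙ/a₁
r^4 = 324/4 = 81
r = 81^(1/4)
= ±3; taking r > 0 gives r = 3

r = 3


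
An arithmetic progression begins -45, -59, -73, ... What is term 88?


aₙ = a₁ + (n-1)d
= -45 + (88-1)×-14
= -45 - 1218
= -1263

a_88 = -1263


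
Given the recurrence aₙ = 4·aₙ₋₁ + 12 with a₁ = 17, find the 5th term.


Computing step by step:
a_1 = 17
a_2 = 80
a_3 = 332
a_4 = 1340
a_5 = 5372


a_5 = 5372


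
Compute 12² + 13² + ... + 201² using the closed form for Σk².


Σₖ₌12^201 k² = Σₖ₌₁^201 k² − Σₖ₌₁^11 k²
= 201·202·403/6 − 11·12·23/6
= 2727101 − 506 = 2726595

Σk² = 2726595


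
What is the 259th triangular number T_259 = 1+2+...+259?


n(n+1)/2 = 259×260/2 = 67340/2 = 33670

Σk = 33670


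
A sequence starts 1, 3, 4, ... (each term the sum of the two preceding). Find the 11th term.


Computing iteratively: 1, 3, 4, 7, 11, 18, 29, 47, 76, 123, 199
a_11 = 199

a_11 = 199


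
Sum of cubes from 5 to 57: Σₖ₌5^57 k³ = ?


Σₖ₌5^57 k³ = [57·58/2]² − [4·5/2]²
= 2732409 − 100 = 2732309

Σk³ = 2732309


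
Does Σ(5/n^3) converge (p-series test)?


p-series test: Σ c/n^p converges if p > 1, diverges if p ≤ 1 (constant c > 0 doesn't affect convergence).
p = 3
3 > 1 → CONVERGES

Converges (p = 3 > 1)


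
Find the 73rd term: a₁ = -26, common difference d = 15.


aₙ = a₁ + (n-1)d
= -26 + (73-1)×15
= -26 + 1080
= 1054

a_73 = 1054


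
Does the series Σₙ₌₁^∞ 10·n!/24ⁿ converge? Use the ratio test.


aₙ = 10·n!/24^n
a_{n+1}/aₙ = (n+1)!/24^(n+1) × 24^n/n!  (constant 10 cancels)
= (n+1)/24
L = lim(n→∞) (n+1)/24 = ∞
L > 1 → series DIVERGES

Diverges (ratio test: L = ∞ > 1)


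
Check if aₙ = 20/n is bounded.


a₁ = 20, a₂ = 20/2, a₃ = 20/3, ...
0 < aₙ ≤ 20 for all n ≥ 1
Lower bound: 0, Upper bound: 20
The sequence IS bounded

Bounded (0 < aₙ ≤ 20)


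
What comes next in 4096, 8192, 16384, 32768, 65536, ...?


Pattern: powers of 2: 2ⁿ
Terms: 4096, 8192, 16384, 32768, 65536
Next term = 131072

Next term = 131072


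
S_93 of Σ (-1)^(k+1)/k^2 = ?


S = 1 - 1/4 + 1/9 - 1/16 + 1/25 - 1/36 + 1/49 - 1/64 ± ...
= 0.8225
(Full series converges to +π²/12 ≈ +0.8225)

S_93 = 0.8225


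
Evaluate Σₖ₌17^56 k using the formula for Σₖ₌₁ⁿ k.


Σₖ₌17^56 k = Σₖ₌₁^56 k − Σₖ₌₁^16 k
= 56·57/2 − 16·17/2
= 1596 − 136 = 1460

Σk = 1460


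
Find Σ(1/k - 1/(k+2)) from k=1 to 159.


Telescoping with gap 2: two head and two tail terms survive.
= (1 + 1/2) - (1/160 + 1/161)
= 3/2 - 1/160 - 1/161 = 38319/25760

Sum = 38319/25760


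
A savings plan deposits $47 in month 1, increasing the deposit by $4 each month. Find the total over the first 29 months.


aₙ = 47 + (29-1)×4 = 159
Sₙ = n(a₁+aₙ)/2 = 29×(47+159)/2
= 29×206/2 = 2987

S_29 = 2987


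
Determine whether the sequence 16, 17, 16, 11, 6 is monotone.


Differences: 1, -1, -5, -5
Difference at position 1 is +1 (> 0) but position 2 is -1 (< 0) — sequence both rises and falls
→ NOT monotonic

Not monotonic


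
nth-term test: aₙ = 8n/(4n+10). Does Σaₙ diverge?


lim(n→∞) 8n/(4n+10) = 8/4 = 2  (divide numerator and denominator by n)
lim aₙ = 2 ≠ 0 → series DIVERGES

Diverges (lim aₙ = 2 ≠ 0)


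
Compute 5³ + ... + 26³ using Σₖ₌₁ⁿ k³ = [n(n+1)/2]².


Σₖ₌5^26 k³ = [26·27/2]² − [4·5/2]²
= 123201 − 100 = 123101

Σk³ = 123101


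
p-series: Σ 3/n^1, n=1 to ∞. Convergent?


p-series test: Σ c/n^p converges if p > 1, diverges if p ≤ 1 (constant c > 0 doesn't affect convergence).
p = 1
1 ≤ 1 → DIVERGES

Diverges (p = 1 ≤ 1)


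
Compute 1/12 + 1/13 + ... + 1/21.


Σₖ₌12^21 1/k = 1/12 + 1/13 + 1/14 + 1/15 + 1/16 + 1/17 + 1/18 + 1/19 + 1/20 + 1/21
= 13237037/21162960
≈ 0.6255

Sum = 13237037/21162960 ≈ 0.6255


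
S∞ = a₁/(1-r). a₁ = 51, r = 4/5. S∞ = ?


S∞ = a₁/(1-r) = 51/(1 - 4/5)
= 51/(1/5)
= 255

S∞ = 255


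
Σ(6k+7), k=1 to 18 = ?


Σ(6k+7) = 6·Σk + 7·n
= 6·171 + 7·18
= 1026 + 126 = 1152

Σ = 1152


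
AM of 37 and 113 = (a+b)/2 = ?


AM = (37 + 113)/2 = 150/2 = 75

AM = 75


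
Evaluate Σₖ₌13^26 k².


Σₖ₌13^26 k² = Σₖ₌₁^26 k² − Σₖ₌₁^12 k²
= 26·27·53/6 − 12·13·25/6
= 6201 − 650 = 5551

Σk² = 5551


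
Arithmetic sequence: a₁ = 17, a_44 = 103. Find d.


d = (aₙ - a₁)/(n-1)
= (103 - 17)/(44-1)
= 86/43 = 2

d = 2


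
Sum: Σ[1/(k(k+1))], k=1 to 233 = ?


1/(k(k+1)) = 1/k - 1/(k+1) (partial fractions)
Telescoping: Σ = 1 - 1/234 = 233/234

Sum = 233/234


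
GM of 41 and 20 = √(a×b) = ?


GM = √(41×20) = √820 = 28.6356

GM = 28.6356


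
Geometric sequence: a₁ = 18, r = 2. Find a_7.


aₙ = a₁·r^(n-1)
= 18×2^6
= 18×64
= 1152

a_7 = 1152


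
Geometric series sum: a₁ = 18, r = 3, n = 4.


Sₙ = 18×(3^4 - 1)/(3 - 1)
= 18×(81 - 1)/2
= 18×80/2
= 720

S_4 = 720


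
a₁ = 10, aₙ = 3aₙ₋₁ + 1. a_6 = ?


Computing step by step:
a_1 = 10
a_2 = 31
a_3 = 94
a_4 = 283
a_5 = 850
a_6 = 2551


a_6 = 2551


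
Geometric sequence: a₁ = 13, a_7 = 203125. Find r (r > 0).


r^(n-1) = aₙ/a₁
r^6 = 203125/13 = 15625
r = 15625^(1/6)
= ±5; taking r > 0 gives r = 5

r = 5


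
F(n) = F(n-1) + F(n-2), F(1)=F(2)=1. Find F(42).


Fibonacci sequence: 1, 1, 2, 3, 5, 8, 13, 21, 34, 55, 89, ...
F(42) = 267914296

F(42) = 267914296


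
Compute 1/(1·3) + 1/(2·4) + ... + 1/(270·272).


1/(k(k+2)) = (1/2)·(1/k - 1/(k+2)) (partial fractions)
Telescoping: Σ = (1/2)·(1 + 1/2 - 1/271 - 1/272) = 110025/147424

Sum = 110025/147424


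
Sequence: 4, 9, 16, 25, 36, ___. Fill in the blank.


Pattern: perfect squares: n²
Terms: 4, 9, 16, 25, 36
Next term = 49

Next term = 49


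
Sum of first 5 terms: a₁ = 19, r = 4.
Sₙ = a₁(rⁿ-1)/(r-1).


Sₙ = 19×(4^5 - 1)/(4 - 1)
= 19×(1024 - 1)/3
= 19×1023/3
= 6479

S_5 = 6479


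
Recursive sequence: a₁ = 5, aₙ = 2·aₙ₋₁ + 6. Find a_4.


Computing step by step:
a_1 = 5
a_2 = 16
a_3 = 38
a_4 = 82


a_4 = 82


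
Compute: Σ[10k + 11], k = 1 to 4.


Σ(10k+11) = 10·Σk + 11·n
= 10·10 + 11·4
= 100 + 44 = 144

Σ = 144


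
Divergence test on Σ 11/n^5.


lim(n→∞) 11/n^5 = 0
lim aₙ = 0 → nth-term test is INCONCLUSIVE
(Need other tests; this is actually a convergent p-series with p=5 > 1)

Inconclusive (lim aₙ = 0; need another test)


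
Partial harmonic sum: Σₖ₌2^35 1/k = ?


Σₖ₌2^35 1/k = 1/2 + 1/3 + 1/4 + ... + 1/35
= 41309674280509/13127595717600
≈ 3.1468

Sum = 41309674280509/13127595717600 ≈ 3.1468


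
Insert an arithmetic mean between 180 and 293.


AM = (180 + 293)/2 = 473/2 = 236.5

AM = 236.5


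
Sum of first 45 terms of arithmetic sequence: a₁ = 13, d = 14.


aₙ = 13 + (45-1)×14 = 629
Sₙ = n(a₁+aₙ)/2 = 45×(13+629)/2
= 45×642/2 = 14445

S_45 = 14445


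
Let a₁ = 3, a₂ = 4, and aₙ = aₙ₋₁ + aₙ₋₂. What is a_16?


Computing iteratively: 3, 4, 7, 11, 18, 29, 47, 76, 123, 199, 322, 521, ...
a_16 = 3571

a_16 = 3571


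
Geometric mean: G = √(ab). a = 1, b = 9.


GM = √(1×9) = √9 = 3

GM = 3


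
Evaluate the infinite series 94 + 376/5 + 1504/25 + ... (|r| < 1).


S∞ = a₁/(1-r) = 94/(1 - 4/5)
= 94/(1/5)
= 470

S∞ = 470


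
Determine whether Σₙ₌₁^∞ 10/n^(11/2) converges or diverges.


p-series test: Σ c/n^p converges if p > 1, diverges if p ≤ 1 (constant c > 0 doesn't affect convergence).
p = 11/2
11/2 > 1 → CONVERGES

Converges (p = 11/2 > 1)


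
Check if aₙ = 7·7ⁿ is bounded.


aₙ = 7·7ⁿ → as n→∞, aₙ→∞ (since base 7 > 1)
No finite upper bound exists
The sequence is UNBOUNDED

Unbounded (aₙ → ∞ as n → ∞)


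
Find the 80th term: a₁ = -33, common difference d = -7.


aₙ = a₁ + (n-1)d
= -33 + (80-1)×-7
= -33 - 553
= -586

a_80 = -586


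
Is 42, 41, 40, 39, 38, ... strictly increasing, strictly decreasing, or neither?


Differences: -1, -1, -1, -1
All differences < 0 → strictly DECREASING

Monotonically decreasing


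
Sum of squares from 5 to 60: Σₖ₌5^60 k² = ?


Σₖ₌5^60 k² = Σₖ₌₁^60 k² − Σₖ₌₁^4 k²
= 60·61·121/6 − 4·5·9/6
= 73810 − 30 = 73780

Σk² = 73780


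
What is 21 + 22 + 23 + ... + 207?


Σₖ₌21^207 k = Σₖ₌₁^207 k − Σₖ₌₁^20 k
= 207·208/2 − 20·21/2
= 21528 − 210 = 21318

Σk = 21318


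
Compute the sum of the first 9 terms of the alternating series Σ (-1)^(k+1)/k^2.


S = 1 - 1/4 + 1/9 - 1/16 + 1/25 - 1/36 + 1/49 - 1/64 ± ...
= 0.828
(Full series converges to +π²/12 ≈ +0.8225)

S_9 = 0.828


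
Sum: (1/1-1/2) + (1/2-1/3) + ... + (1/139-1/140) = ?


Telescoping: adjacent terms cancel.
= 1/1 - 1/140
= 1 - 1/140 = 139/140

Sum = 139/140


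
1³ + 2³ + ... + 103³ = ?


n(n+1)/2 = 103×104/2 = 5356
Σk³ = 5356² = 28686736

Σk³ = 28686736


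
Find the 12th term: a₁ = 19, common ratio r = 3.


aₙ = a₁·r^(n-1)
= 19×3^11
= 19×177147
= 3365793

a_12 = 3365793


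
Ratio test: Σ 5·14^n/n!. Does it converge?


aₙ = 5·14^n/n!
a_{n+1}/aₙ = 14^(n+1)/(n+1)! × n!/14^n  (constant 5 cancels)
= 14/(n+1)
L = lim(n→∞) 14/(n+1) = 0
L < 1 → series CONVERGES

Converges (ratio test: L = 0 < 1)


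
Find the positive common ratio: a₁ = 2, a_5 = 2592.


r^(n-1) = aₙ/a₁
r^4 = 2592/2 = 1296
r = 1296^(1/4)
= ±6; taking r > 0 gives r = 6

r = 6


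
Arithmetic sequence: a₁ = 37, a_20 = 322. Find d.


d = (aₙ - a₁)/(n-1)
= (322 - 37)/(20-1)
= 285/19 = 15

d = 15


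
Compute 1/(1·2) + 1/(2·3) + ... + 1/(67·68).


1/(k(k+1)) = 1/k - 1/(k+1) (partial fractions)
Telescoping: Σ = 1 - 1/68 = 67/68

Sum = 67/68


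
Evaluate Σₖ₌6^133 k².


Σₖ₌6^133 k² = Σₖ₌₁^133 k² − Σₖ₌₁^5 k²
= 133·134·267/6 − 5·6·11/6
= 793079 − 55 = 793024

Σk² = 793024


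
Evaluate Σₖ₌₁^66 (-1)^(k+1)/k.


S = 1 - 1/2 + 1/3 - 1/4 + 1/5 - 1/6 + 1/7 - 1/8 ± ...
= 0.6856
(Full series converges to +ln(2) ≈ +0.6931)

S_66 = 0.6856


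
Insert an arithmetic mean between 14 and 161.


AM = (14 + 161)/2 = 175/2 = 87.5

AM = 87.5


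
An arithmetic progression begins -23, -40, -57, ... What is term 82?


aₙ = a₁ + (n-1)d
= -23 + (82-1)×-17
= -23 - 1377
= -1400

a_82 = -1400


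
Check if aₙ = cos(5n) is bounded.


For all n, -1 ≤ cos(5n) ≤ 1, so -1 ≤ cos(5n) ≤ 1
Lower bound: -1, Upper bound: 1
The sequence IS bounded

Bounded (-1 ≤ aₙ ≤ 1)


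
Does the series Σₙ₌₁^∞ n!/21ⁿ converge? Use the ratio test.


aₙ = n!/21^n
a_{n+1}/aₙ = (n+1)!/21^(n+1) × 21^n/n!
= (n+1)/21
L = lim(n→∞) (n+1)/21 = ∞
L > 1 → series DIVERGES

Diverges (ratio test: L = ∞ > 1)


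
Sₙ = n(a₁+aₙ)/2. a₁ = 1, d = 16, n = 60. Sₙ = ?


aₙ = 1 + (60-1)×16 = 945
Sₙ = n(a₁+aₙ)/2 = 60×(1+945)/2
= 60×946/2 = 28380

S_60 = 28380


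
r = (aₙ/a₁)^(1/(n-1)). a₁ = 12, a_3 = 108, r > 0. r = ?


r^(n-1) = aₙ/a₁
r^2 = 108/12 = 9
r = 9^(1/2)
= ±3; taking r > 0 gives r = 3

r = 3


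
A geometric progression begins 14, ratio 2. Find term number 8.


aₙ = a₁·r^(n-1)
= 14×2^7
= 14×128
= 1792

a_8 = 1792


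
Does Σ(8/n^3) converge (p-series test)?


p-series test: Σ c/n^p converges if p > 1, diverges if p ≤ 1 (constant c > 0 doesn't affect convergence).
p = 3
3 > 1 → CONVERGES

Converges (p = 3 > 1)


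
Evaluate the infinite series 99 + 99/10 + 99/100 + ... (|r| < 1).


S∞ = a₁/(1-r) = 99/(1 - 1/10)
= 99/(9/10)
= 110

S∞ = 110


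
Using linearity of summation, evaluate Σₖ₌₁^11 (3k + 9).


Σ(3k+9) = 3·Σk + 9·n
= 3·66 + 9·11
= 198 + 99 = 297

Σ = 297


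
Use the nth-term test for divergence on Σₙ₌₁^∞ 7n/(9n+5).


lim(n→∞) 7n/(9n+5) = 7/9 = 7/9  (divide numerator and denominator by n)
lim aₙ = 7/9 ≠ 0 → series DIVERGES

Diverges (lim aₙ = 7/9 ≠ 0)


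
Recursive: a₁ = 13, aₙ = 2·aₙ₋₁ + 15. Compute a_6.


Computing step by step:
a_1 = 13
a_2 = 41
a_3 = 97
a_4 = 209
a_5 = 433
a_6 = 881


a_6 = 881


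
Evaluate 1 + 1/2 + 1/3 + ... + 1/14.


H_14 = 1/1 + 1/2 + 1/3 + ... + 1/14
= 1171733/360360
≈ 3.2516

H_14 = 1171733/360360 ≈ 3.2516


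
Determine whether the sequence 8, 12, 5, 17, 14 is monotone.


Differences: 4, -7, 12, -3
Difference at position 1 is +4 (> 0) but position 2 is -7 (< 0) — sequence both rises and falls
→ NOT monotonic

Not monotonic


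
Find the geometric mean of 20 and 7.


GM = √(20×7) = √140 = 11.8322

GM = 11.8322


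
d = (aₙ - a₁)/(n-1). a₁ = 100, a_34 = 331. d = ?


d = (aₙ - a₁)/(n-1)
= (331 - 100)/(34-1)
= 231/33 = 7

d = 7


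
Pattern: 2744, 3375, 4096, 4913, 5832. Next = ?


Pattern: perfect cubes: n³
Terms: 2744, 3375, 4096, 4913, 5832
Next term = 6859

Next term = 6859


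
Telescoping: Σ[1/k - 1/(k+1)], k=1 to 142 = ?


Telescoping: adjacent terms cancel.
= 1/1 - 1/143
= 1 - 1/143 = 142/143

Sum = 142/143


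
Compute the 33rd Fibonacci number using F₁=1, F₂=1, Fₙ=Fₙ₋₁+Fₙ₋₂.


Fibonacci sequence: 1, 1, 2, 3, 5, 8, 13, 21, 34, 55, 89, ...
F(33) = 3524578

F(33) = 3524578


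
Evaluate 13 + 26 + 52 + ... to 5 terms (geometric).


Sₙ = 13×(2^5 - 1)/(2 - 1)
= 13×(32 - 1)/1
= 13×31/1
= 403

S_5 = 403


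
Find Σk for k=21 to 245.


Σₖ₌21^245 k = Σₖ₌₁^245 k − Σₖ₌₁^20 k
= 245·246/2 − 20·21/2
= 30135 − 210 = 29925

Σk = 29925


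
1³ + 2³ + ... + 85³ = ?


n(n+1)/2 = 85×86/2 = 3655
Σk³ = 3655² = 13359025

Σk³ = 13359025


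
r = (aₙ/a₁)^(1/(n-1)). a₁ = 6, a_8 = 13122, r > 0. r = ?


r^(n-1) = aₙ/a₁
r^7 = 13122/6 = 2187
r = 2187^(1/7)
= 3

r = 3


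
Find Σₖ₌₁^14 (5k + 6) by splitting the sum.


Σ(5k+6) = 5·Σk + 6·n
= 5·105 + 6·14
= 525 + 84 = 609

Σ = 609


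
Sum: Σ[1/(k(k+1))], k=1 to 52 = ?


1/(k(k+1)) = 1/k - 1/(k+1) (partial fractions)
Telescoping: Σ = 1 - 1/53 = 52/53

Sum = 52/53


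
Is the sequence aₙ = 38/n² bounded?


a₁ = 38, a₂ = 38/4, a₃ = 38/9, ...
0 < aₙ ≤ 38 for all n ≥ 1
The sequence IS bounded

Bounded (0 < aₙ ≤ 38)


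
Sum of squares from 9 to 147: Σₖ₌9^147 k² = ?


Σₖ₌9^147 k² = Σₖ₌₁^147 k² − Σₖ₌₁^8 k²
= 147·148·295/6 − 8·9·17/6
= 1069670 − 204 = 1069466

Σk² = 1069466


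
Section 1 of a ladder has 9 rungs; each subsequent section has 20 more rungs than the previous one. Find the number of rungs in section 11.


aₙ = a₁ + (n-1)d
= 9 + (11-1)×20
= 9 + 200
= 209

a_11 = 209


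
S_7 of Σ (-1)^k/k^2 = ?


S = -1 + 1/4 - 1/9 + 1/16 - 1/25 + 1/36 - 1/49
= -0.8312
(Full series converges to -π²/12 ≈ -0.8225)

S_7 = -0.8312


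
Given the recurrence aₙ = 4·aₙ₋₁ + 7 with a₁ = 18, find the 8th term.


Computing step by step:
a_1 = 18
a_2 = 79
a_3 = 323
a_4 = 1299
a_5 = 5203
a_6 = 20819
a_7 = 83283
a_8 = 333139


a_8 = 333139


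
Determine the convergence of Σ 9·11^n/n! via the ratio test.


aₙ = 9·11^n/n!
a_{n+1}/aₙ = 11^(n+1)/(n+1)! × n!/11^n  (constant 9 cancels)
= 11/(n+1)
L = lim(n→∞) 11/(n+1) = 0
L < 1 → series CONVERGES

Converges (ratio test: L = 0 < 1)


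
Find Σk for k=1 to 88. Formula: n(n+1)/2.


n(n+1)/2 = 88×89/2 = 7832/2 = 3916

Σk = 3916


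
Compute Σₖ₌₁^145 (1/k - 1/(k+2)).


Telescoping with gap 2: two head and two tail terms survive.
= (1 + 1/2) - (1/146 + 1/147)
= 3/2 - 1/146 - 1/147 = 15950/10731

Sum = 15950/10731


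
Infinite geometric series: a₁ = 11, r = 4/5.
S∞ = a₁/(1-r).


S∞ = a₁/(1-r) = 11/(1 - 4/5)
= 11/(1/5)
= 55

S∞ = 55


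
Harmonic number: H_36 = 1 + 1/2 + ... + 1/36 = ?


H_36 = 1/1 + 1/2 + 1/3 + ... + 1/36
= 54801925434709/13127595717600
≈ 4.1746

H_36 = 54801925434709/13127595717600 ≈ 4.1746


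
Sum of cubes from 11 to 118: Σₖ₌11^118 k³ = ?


Σₖ₌11^118 k³ = [118·119/2]² − [10·11/2]²
= 49294441 − 3025 = 49291416

Σk³ = 49291416


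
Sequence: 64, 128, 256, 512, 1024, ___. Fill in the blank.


Pattern: powers of 2: 2ⁿ
Terms: 64, 128, 256, 512, 1024
Next term = 2048

Next term = 2048


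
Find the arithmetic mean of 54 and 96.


AM = (54 + 96)/2 = 150/2 = 75

AM = 75


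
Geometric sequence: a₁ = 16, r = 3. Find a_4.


aₙ = a₁·r^(n-1)
= 16×3^3
= 16×27
= 432

a_4 = 432


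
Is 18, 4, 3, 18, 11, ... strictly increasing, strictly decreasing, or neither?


Differences: -14, -1, 15, -7
Difference at position 3 is +15 (> 0) but position 1 is -14 (< 0) — sequence both rises and falls
→ NOT monotonic

Not monotonic


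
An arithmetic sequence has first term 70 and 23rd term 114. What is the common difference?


d = (aₙ - a₁)/(n-1)
= (114 - 70)/(23-1)
= 44/22 = 2

d = 2


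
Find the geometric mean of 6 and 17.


GM = √(6×17) = √102 = 10.0995

GM = 10.0995


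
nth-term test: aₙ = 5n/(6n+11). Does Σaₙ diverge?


lim(n→∞) 5n/(6n+11) = 5/6 = 5/6  (divide numerator and denominator by n)
lim aₙ = 5/6 ≠ 0 → series DIVERGES

Diverges (lim aₙ = 5/6 ≠ 0)


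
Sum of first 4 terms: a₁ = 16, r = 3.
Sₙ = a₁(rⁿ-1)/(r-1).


Sₙ = 16×(3^4 - 1)/(3 - 1)
= 16×(81 - 1)/2
= 16×80/2
= 640

S_4 = 640
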